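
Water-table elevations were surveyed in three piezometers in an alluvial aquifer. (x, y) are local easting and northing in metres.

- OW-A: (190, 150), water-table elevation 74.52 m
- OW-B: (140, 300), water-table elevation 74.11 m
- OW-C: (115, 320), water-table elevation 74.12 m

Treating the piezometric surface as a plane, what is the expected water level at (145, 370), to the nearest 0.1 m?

73.8 m

With h = a·x + b·y + c and OW-A as origin, the differences give:
  (-50)·a + 150·b = -0.41
  (-75)·a + 170·b = -0.40
Eliminate b (×170 and ×150, subtract): 2750·a = -9.700 → a = ∂h/∂x = -0.003527
Back-substitute: b = ∂h/∂y = -0.003909.
h(145, 370) = 74.52 + (-0.003527)·(-45) + (-0.003909)·(220) = 74.52 +0.159 -0.860 = 73.819 m.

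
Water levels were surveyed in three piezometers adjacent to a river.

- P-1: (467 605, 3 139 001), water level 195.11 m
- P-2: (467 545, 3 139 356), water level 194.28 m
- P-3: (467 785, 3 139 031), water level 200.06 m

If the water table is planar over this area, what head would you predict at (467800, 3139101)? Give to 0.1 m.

Three-point gradient (reference P-1): Δ to P-2 = (-60, 355, -0.83), Δ to P-3 = (180, 30, +4.95).
∂h/∂x = +0.02713, ∂h/∂y = +0.002247 (det = -65700).
h(467800, 3139101) = 195.11 + (+0.02713)·(195) + (+0.002247)·(100) = 195.11 +5.289 +0.225 = 200.624 m.

200.6 m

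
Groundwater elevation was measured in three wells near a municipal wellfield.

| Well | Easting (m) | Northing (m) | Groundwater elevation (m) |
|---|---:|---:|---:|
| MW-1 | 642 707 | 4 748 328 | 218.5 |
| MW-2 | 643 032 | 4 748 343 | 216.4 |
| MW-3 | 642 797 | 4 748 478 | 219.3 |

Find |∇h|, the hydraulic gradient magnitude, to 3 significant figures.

With h = a·x + b·y + c and MW-1 as origin, the differences give:
  325·a + 15·b = -2.1
  90·a + 150·b = +0.8
Eliminate b (×150 and ×15, subtract): 47400·a = -327.00 → a = ∂h/∂x = -0.006899
Back-substitute: b = ∂h/∂y = +0.009473.
|∇h| = √(-0.006899² + 0.009473²) = 0.01172

0.0117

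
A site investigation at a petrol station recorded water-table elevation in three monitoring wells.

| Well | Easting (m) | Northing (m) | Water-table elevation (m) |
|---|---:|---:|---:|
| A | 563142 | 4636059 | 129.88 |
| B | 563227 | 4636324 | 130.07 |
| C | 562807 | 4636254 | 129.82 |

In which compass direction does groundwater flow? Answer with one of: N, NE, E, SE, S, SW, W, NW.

SW

Differences from A: to B (Δx, Δy, Δh) = (85, 265, +0.19); to C = (-335, 195, -0.06).
Determinant of the coordinate differences = 85·195 − (-335)·265 = 105350.
∂h/∂x = [(+0.19)·195 − (-0.06)·265] / 105350 = +0.0005026
∂h/∂y = [85·(-0.06) − (-335)·(+0.19)] / 105350 = +0.0005558
Flow = −∇h = (-0.0005026 east, -0.0005558 north), which points southwest.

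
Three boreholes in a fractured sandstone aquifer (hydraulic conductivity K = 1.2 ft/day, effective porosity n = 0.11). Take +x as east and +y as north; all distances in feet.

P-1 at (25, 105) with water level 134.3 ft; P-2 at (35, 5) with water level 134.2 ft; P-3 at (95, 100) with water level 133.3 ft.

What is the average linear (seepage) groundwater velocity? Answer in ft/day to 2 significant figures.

0.16 ft/day

Taking P-1 as reference: P-2−P-1 = (10, -100, -0.1); P-3−P-1 = (70, -5, -1.0).
Determinant of the coordinate differences = 10·(-5) − 70·(-100) = 6950.
∂h/∂x = [(-0.1)·(-5) − (-1.0)·(-100)] / 6950 = -0.01432
∂h/∂y = [10·(-1.0) − 70·(-0.1)] / 6950 = -0.0004317
|∇h| = √(-0.01432² + -0.0004317²) = 0.01433
Seepage velocity v = K·i/n = 1.2 × 0.01433 / 0.11 = 0.1563 ft/day.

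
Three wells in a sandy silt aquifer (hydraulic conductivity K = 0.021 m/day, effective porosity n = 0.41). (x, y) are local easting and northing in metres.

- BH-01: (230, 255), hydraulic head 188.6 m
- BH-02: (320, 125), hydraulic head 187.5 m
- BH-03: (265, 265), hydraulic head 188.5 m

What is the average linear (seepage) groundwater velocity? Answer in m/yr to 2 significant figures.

Taking BH-01 as reference: BH-02−BH-01 = (90, -130, -1.1); BH-03−BH-01 = (35, 10, -0.1).
Solve a·Δx + b·Δy = Δh: det = 90·10 − 35·(-130) = 5450.
∂h/∂x = [(-1.1)·10 − (-0.1)·(-130)] / 5450 = -0.004404
∂h/∂y = [90·(-0.1) − 35·(-1.1)] / 5450 = +0.005413
|∇h| = √(-0.004404² + 0.005413²) = 0.006978
Seepage velocity v = K·i/n = 0.021 × 0.006978 / 0.41 = 0.0003574 m/day = 0.1305 m/yr.

0.13 m/yr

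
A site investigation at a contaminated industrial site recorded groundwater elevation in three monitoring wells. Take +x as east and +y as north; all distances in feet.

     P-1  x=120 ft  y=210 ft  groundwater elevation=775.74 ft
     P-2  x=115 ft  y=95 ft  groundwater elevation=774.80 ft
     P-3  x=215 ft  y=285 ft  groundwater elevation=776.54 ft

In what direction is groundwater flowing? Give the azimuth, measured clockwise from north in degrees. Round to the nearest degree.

194°

With h = a·x + b·y + c and P-1 as origin, the differences give:
  (-5)·a + (-115)·b = -0.94
  95·a + 75·b = +0.80
Eliminate b (×75 and ×(-115), subtract): 10550·a = 21.500 → a = ∂h/∂x = +0.002038
Back-substitute: b = ∂h/∂y = +0.008085.
Flow direction (−∇h) has components (-0.002038 E, -0.008085 N).
Azimuth = atan2(E, N) = atan2(-0.002038, -0.008085) = 194.1° ≈ 194°.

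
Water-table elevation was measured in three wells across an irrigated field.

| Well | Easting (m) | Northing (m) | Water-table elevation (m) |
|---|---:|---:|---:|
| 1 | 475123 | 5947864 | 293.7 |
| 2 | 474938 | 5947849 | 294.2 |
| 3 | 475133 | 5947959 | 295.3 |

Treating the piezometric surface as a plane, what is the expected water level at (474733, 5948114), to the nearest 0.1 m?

Three-point gradient (reference 1): Δ to 2 = (-185, -15, +0.5), Δ to 3 = (10, 95, +1.6).
∂h/∂x = -0.004103, ∂h/∂y = +0.01727 (det = -17425).
h(474733, 5948114) = 293.7 + (-0.004103)·(-390) + (+0.01727)·(250) = 293.7 +1.600 +4.319 = 299.619 m.

299.6 m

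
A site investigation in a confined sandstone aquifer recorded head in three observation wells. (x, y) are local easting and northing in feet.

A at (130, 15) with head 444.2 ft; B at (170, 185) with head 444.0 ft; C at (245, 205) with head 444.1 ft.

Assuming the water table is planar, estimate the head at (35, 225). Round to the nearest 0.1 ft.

443.7 ft

Taking A as reference: B−A = (40, 170, -0.2); C−A = (115, 190, -0.1).
Solve a·Δx + b·Δy = Δh: det = 40·190 − 115·170 = -11950.
∂h/∂x = [(-0.2)·190 − (-0.1)·170] / -11950 = +0.001757
∂h/∂y = [40·(-0.1) − 115·(-0.2)] / -11950 = -0.001590
h(35, 225) = 444.2 + (+0.001757)·(-95) + (-0.001590)·(210) = 444.2 -0.167 -0.334 = 443.699 ft.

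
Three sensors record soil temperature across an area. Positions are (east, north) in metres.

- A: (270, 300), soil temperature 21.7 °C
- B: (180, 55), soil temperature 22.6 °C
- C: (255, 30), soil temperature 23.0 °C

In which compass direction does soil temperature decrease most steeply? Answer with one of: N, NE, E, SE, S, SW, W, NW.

Taking A as reference: B−A = (-90, -245, +0.9); C−A = (-15, -270, +1.3).
Solve a·Δx + b·Δy = ΔT: det = (-90)·(-270) − (-15)·(-245) = 20625.
∂T/∂x = [(+0.9)·(-270) − (+1.3)·(-245)] / 20625 = +0.003661
∂T/∂y = [(-90)·(+1.3) − (-15)·(+0.9)] / 20625 = -0.005018
Steepest decrease is along −∇f = (-0.003661 E, +0.005018 N) → northwest.

NW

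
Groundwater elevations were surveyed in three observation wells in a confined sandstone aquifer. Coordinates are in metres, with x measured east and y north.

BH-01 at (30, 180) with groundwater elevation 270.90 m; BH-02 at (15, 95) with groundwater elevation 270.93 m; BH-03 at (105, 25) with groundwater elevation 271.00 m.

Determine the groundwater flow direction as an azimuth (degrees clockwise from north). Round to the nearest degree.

314°

Differences from BH-01: to BH-02 (Δx, Δy, Δh) = (-15, -85, +0.03); to BH-03 = (75, -155, +0.10).
Determinant of the coordinate differences = (-15)·(-155) − 75·(-85) = 8700.
∂h/∂x = [(+0.03)·(-155) − (+0.10)·(-85)] / 8700 = +0.0004425
∂h/∂y = [(-15)·(+0.10) − 75·(+0.03)] / 8700 = -0.0004310
Flow direction (−∇h) has components (-0.0004425 E, +0.0004310 N).
Azimuth = atan2(E, N) = atan2(-0.0004425, +0.0004310) = 314.2° ≈ 314°.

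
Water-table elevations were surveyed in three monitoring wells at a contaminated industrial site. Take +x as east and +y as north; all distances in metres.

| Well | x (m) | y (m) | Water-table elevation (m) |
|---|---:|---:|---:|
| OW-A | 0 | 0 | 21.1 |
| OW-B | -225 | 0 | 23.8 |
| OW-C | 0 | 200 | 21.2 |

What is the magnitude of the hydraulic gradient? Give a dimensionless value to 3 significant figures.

0.0120

∂h/∂x = (23.8 − 21.1) / (-225 − 0) = -0.01200
∂h/∂y = (21.2 − 21.1) / (200 − 0) = +0.0005000
|∇h| = √(-0.01200² + 0.0005000²) = 0.01201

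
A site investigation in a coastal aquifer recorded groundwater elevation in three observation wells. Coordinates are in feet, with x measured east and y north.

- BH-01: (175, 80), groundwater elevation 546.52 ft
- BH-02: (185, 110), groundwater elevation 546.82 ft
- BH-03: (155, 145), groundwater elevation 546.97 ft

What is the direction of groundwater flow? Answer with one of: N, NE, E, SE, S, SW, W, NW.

With h = a·x + b·y + c and BH-01 as origin, the differences give:
  10·a + 30·b = +0.30
  (-20)·a + 65·b = +0.45
Eliminate b (×65 and ×30, subtract): 1250·a = 6.000 → a = ∂h/∂x = +0.004800
Back-substitute: b = ∂h/∂y = +0.008400.
Flow = −∇h = (-0.004800 east, -0.008400 north), which points southwest.

SW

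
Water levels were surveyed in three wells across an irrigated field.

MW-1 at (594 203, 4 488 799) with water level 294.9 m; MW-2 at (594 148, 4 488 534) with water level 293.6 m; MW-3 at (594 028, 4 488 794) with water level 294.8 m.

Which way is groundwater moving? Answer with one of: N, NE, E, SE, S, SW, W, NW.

S

Three-point gradient (reference MW-1): Δ to MW-2 = (-55, -265, -1.3), Δ to MW-3 = (-175, -5, -0.1).
∂h/∂x = +0.0004338, ∂h/∂y = +0.004816 (det = -46100).
Flow = −∇h = (-0.0004338 east, -0.004816 north), which points south.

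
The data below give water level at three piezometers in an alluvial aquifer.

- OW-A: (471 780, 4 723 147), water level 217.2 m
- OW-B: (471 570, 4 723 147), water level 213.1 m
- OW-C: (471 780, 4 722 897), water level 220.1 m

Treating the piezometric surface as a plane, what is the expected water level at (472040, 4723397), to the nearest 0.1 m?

∂h/∂x = (213.1 − 217.2) / (471570 − 471780) = +0.01952
∂h/∂y = (220.1 − 217.2) / (4722897 − 4723147) = -0.01160
h(472040, 4723397) = 217.2 + (+0.01952)·(260) + (-0.01160)·(250) = 217.2 +5.076 -2.900 = 219.376 m.

219.4 m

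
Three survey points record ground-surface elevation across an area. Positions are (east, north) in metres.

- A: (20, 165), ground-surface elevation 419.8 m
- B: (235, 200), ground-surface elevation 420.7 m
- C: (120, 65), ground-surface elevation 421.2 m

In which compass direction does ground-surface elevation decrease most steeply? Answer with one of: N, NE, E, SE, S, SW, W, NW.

NW

With z = a·x + b·y + c and A as origin, the differences give:
  215·a + 35·b = +0.9
  100·a + (-100)·b = +1.4
Eliminate b (×(-100) and ×35, subtract): -25000·a = -139.00 → a = ∂z/∂x = +0.005560
Back-substitute: b = ∂z/∂y = -0.008440.
Steepest decrease is along −∇f = (-0.005560 E, +0.008440 N) → northwest.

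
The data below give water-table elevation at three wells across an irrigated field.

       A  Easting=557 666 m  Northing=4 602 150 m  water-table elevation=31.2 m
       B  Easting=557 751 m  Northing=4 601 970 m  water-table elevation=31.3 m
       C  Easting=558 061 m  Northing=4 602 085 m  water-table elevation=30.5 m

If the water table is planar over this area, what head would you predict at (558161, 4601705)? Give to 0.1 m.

30.9 m

Taking A as reference: B−A = (85, -180, +0.1); C−A = (395, -65, -0.7).
Determinant of the coordinate differences = 85·(-65) − 395·(-180) = 65575.
∂h/∂x = [(+0.1)·(-65) − (-0.7)·(-180)] / 65575 = -0.002021
∂h/∂y = [85·(-0.7) − 395·(+0.1)] / 65575 = -0.001510
h(558161, 4601705) = 31.2 + (-0.002021)·(495) + (-0.001510)·(-445) = 31.2 -1.000 +0.672 = 30.872 m.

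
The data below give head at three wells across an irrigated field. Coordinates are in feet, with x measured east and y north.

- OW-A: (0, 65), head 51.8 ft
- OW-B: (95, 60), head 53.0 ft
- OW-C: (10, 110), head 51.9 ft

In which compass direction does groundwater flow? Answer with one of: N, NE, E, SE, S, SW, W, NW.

With h = a·x + b·y + c and OW-A as origin, the differences give:
  95·a + (-5)·b = +1.2
  10·a + 45·b = +0.1
Eliminate b (×45 and ×(-5), subtract): 4325·a = 54.50 → a = ∂h/∂x = +0.01260
Back-substitute: b = ∂h/∂y = -0.0005780.
Flow = −∇h = (-0.01260 east, +0.0005780 north), which points west.

W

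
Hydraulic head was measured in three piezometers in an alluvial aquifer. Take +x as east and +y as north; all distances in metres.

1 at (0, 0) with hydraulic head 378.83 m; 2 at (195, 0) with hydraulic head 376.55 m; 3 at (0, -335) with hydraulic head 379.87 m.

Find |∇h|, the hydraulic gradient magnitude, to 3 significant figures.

∂h/∂x = (376.55 − 378.83) / (195 − 0) = -0.01169
∂h/∂y = (379.87 − 378.83) / (-335 − 0) = -0.003104
|∇h| = √(-0.01169² + -0.003104²) = 0.0121

0.0121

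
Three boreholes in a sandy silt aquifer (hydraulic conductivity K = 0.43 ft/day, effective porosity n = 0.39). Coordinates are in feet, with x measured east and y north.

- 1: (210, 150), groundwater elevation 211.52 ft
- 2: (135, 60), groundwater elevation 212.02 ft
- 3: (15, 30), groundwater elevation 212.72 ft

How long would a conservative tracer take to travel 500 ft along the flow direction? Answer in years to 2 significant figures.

Three-point gradient (reference 1): Δ to 2 = (-75, -90, +0.50), Δ to 3 = (-195, -120, +1.20).
∂h/∂x = -0.005614, ∂h/∂y = -0.0008772 (det = -8550).
|∇h| = √(-0.005614² + -0.0008772²) = 0.005682
Seepage velocity v = K·i/n = 0.43 × 0.005682 / 0.39 = 0.006265 ft/day.
t = 500 / 0.006265 = 7.981e+04 days = 219 years.

220 years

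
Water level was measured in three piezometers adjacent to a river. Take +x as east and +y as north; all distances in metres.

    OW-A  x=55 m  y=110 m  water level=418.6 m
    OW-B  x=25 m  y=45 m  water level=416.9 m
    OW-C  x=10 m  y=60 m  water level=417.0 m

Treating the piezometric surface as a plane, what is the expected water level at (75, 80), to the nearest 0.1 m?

418.3 m

With h = a·x + b·y + c and OW-A as origin, the differences give:
  (-30)·a + (-65)·b = -1.7
  (-45)·a + (-50)·b = -1.6
Eliminate b (×(-50) and ×(-65), subtract): -1425·a = -19.00 → a = ∂h/∂x = +0.01333
Back-substitute: b = ∂h/∂y = +0.02000.
h(75, 80) = 418.6 + (+0.01333)·(20) + (+0.02000)·(-30) = 418.6 +0.267 -0.600 = 418.267 m.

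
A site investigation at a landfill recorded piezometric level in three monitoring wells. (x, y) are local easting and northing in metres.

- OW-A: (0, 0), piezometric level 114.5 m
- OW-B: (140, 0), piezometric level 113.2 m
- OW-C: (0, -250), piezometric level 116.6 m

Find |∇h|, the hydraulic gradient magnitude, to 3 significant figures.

∂h/∂x = (113.2 − 114.5) / (140 − 0) = -0.009286
∂h/∂y = (116.6 − 114.5) / (-250 − 0) = -0.008400
|∇h| = √(-0.009286² + -0.008400²) = 0.01252

0.0125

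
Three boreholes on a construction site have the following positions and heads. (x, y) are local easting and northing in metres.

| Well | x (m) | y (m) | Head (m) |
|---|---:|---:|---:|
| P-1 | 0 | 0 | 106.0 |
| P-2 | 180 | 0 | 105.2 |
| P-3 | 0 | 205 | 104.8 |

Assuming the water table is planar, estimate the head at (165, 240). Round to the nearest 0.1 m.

103.9 m

∂h/∂x = (105.2 − 106.0) / (180 − 0) = -0.004444
∂h/∂y = (104.8 − 106.0) / (205 − 0) = -0.005854
h(165, 240) = 106.0 + (-0.004444)·(165) + (-0.005854)·(240) = 106.0 -0.733 -1.405 = 103.862 m.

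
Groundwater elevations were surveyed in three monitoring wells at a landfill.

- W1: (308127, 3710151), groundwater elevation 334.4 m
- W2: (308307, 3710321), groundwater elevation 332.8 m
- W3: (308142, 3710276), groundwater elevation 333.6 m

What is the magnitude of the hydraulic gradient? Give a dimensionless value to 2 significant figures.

0.0068

Differences from W1: to W2 (Δx, Δy, Δh) = (180, 170, -1.6); to W3 = (15, 125, -0.8).
Determinant of the coordinate differences = 180·125 − 15·170 = 19950.
∂h/∂x = [(-1.6)·125 − (-0.8)·170] / 19950 = -0.003208
∂h/∂y = [180·(-0.8) − 15·(-1.6)] / 19950 = -0.006015
|∇h| = √(-0.003208² + -0.006015²) = 0.006817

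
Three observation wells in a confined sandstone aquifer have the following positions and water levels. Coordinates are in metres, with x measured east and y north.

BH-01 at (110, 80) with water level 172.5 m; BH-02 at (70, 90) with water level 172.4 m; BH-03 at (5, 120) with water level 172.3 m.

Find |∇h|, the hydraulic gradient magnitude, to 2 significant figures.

Taking BH-01 as reference: BH-02−BH-01 = (-40, 10, -0.1); BH-03−BH-01 = (-105, 40, -0.2).
Solve a·Δx + b·Δy = Δh: det = (-40)·40 − (-105)·10 = -550.
∂h/∂x = [(-0.1)·40 − (-0.2)·10] / -550 = +0.003636
∂h/∂y = [(-40)·(-0.2) − (-105)·(-0.1)] / -550 = +0.004545
|∇h| = √(0.003636² + 0.004545²) = 0.00582

0.0058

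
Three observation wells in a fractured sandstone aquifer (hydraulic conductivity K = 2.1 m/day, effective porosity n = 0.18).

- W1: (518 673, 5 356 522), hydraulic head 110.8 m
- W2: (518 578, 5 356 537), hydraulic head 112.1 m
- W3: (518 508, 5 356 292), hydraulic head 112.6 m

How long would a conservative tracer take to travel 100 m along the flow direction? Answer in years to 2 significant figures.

Differences from W1: to W2 (Δx, Δy, Δh) = (-95, 15, +1.3); to W3 = (-165, -230, +1.8).
Solve a·Δx + b·Δy = Δh: det = (-95)·(-230) − (-165)·15 = 24325.
∂h/∂x = [(+1.3)·(-230) − (+1.8)·15] / 24325 = -0.01340
∂h/∂y = [(-95)·(+1.8) − (-165)·(+1.3)] / 24325 = +0.001788
|∇h| = √(-0.01340² + 0.001788²) = 0.01352
Seepage velocity v = K·i/n = 2.1 × 0.01352 / 0.18 = 0.1577 m/day.
t = 100 / 0.1577 = 634.1 days = 1.74 years.

1.7 years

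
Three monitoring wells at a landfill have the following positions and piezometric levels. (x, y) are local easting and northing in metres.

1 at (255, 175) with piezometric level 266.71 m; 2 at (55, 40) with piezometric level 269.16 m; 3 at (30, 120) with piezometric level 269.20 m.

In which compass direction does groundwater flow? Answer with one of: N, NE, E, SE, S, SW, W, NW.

E

With h = a·x + b·y + c and 1 as origin, the differences give:
  (-200)·a + (-135)·b = +2.45
  (-225)·a + (-55)·b = +2.49
Eliminate b (×(-55) and ×(-135), subtract): -19375·a = 201.400 → a = ∂h/∂x = -0.01039
Back-substitute: b = ∂h/∂y = -0.002748.
Flow = −∇h = (+0.01039 east, +0.002748 north), which points east.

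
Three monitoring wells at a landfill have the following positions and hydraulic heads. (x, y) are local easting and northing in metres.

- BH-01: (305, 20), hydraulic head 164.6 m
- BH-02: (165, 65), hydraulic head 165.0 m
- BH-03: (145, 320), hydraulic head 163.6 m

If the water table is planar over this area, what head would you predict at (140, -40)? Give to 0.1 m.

165.7 m

Three-point gradient (reference BH-01): Δ to BH-02 = (-140, 45, +0.4), Δ to BH-03 = (-160, 300, -1.0).
∂h/∂x = -0.004741, ∂h/∂y = -0.005862 (det = -34800).
h(140, -40) = 164.6 + (-0.004741)·(-165) + (-0.005862)·(-60) = 164.6 +0.782 +0.352 = 165.734 m.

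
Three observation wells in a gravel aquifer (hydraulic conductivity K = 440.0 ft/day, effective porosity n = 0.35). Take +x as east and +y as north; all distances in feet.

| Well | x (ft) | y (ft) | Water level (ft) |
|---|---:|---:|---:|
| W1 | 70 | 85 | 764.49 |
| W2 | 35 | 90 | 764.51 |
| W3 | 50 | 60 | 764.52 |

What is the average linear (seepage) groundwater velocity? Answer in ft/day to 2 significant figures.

1.2 ft/day

With h = a·x + b·y + c and W1 as origin, the differences give:
  (-35)·a + 5·b = +0.02
  (-20)·a + (-25)·b = +0.03
Eliminate b (×(-25) and ×5, subtract): 975·a = -0.650 → a = ∂h/∂x = -0.0006667
Back-substitute: b = ∂h/∂y = -0.0006667.
|∇h| = √(-0.0006667² + -0.0006667²) = 0.0009429
Seepage velocity v = K·i/n = 440.0 × 0.0009429 / 0.35 = 1.185 ft/day.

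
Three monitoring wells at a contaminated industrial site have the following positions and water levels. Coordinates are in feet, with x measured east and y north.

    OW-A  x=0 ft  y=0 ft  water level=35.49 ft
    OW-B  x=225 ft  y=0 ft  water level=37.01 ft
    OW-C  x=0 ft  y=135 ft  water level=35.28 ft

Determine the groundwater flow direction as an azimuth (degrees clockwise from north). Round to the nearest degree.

∂h/∂x = (37.01 − 35.49) / (225 − 0) = +0.006756
∂h/∂y = (35.28 − 35.49) / (135 − 0) = -0.001556
Flow direction (−∇h) has components (-0.006756 E, +0.001556 N).
Azimuth = atan2(E, N) = atan2(-0.006756, +0.001556) = 283.0° ≈ 283°.

283°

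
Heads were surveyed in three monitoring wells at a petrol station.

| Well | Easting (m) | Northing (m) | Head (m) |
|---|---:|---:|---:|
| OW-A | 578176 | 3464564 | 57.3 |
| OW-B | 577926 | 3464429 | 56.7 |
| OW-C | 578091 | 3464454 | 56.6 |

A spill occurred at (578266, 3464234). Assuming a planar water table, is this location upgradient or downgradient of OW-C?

downgradient

Taking OW-A as reference: OW-B−OW-A = (-250, -135, -0.6); OW-C−OW-A = (-85, -110, -0.7).
Solve a·Δx + b·Δy = Δh: det = (-250)·(-110) − (-85)·(-135) = 16025.
∂h/∂x = [(-0.6)·(-110) − (-0.7)·(-135)] / 16025 = -0.001778
∂h/∂y = [(-250)·(-0.7) − (-85)·(-0.6)] / 16025 = +0.007738
Head at (578266, 3464234) = 57.3 + (-0.001778)·(90) + (+0.007738)·(-330) = 54.59 m.
That is lower than the 56.6 m at OW-C, so the point is downgradient.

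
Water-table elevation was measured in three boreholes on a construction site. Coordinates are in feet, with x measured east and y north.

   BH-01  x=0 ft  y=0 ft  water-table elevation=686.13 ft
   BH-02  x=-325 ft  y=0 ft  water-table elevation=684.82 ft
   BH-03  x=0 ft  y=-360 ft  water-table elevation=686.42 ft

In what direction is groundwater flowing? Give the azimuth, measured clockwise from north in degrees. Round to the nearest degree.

281°

∂h/∂x = (684.82 − 686.13) / (-325 − 0) = +0.004031
∂h/∂y = (686.42 − 686.13) / (-360 − 0) = -0.0008056
Flow direction (−∇h) has components (-0.004031 E, +0.0008056 N).
Azimuth = atan2(E, N) = atan2(-0.004031, +0.0008056) = 281.3° ≈ 281°.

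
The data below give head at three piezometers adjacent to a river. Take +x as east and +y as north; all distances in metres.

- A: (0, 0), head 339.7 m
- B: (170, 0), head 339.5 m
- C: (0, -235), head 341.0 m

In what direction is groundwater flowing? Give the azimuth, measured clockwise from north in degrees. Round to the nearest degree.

012°

∂h/∂x = (339.5 − 339.7) / (170 − 0) = -0.001176
∂h/∂y = (341.0 − 339.7) / (-235 − 0) = -0.005532
Flow direction (−∇h) has components (+0.001176 E, +0.005532 N).
Azimuth = atan2(E, N) = atan2(+0.001176, +0.005532) = 12.0° ≈ 012°.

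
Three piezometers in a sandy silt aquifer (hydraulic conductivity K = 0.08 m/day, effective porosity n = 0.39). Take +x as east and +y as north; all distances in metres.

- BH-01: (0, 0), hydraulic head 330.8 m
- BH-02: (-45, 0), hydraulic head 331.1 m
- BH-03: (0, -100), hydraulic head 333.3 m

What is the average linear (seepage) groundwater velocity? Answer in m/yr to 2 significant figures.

1.9 m/yr

∂h/∂x = (331.1 − 330.8) / (-45 − 0) = -0.006667
∂h/∂y = (333.3 − 330.8) / (-100 − 0) = -0.02500
|∇h| = √(-0.006667² + -0.02500²) = 0.02587
Seepage velocity v = K·i/n = 0.08 × 0.02587 / 0.39 = 0.005307 m/day = 1.938 m/yr.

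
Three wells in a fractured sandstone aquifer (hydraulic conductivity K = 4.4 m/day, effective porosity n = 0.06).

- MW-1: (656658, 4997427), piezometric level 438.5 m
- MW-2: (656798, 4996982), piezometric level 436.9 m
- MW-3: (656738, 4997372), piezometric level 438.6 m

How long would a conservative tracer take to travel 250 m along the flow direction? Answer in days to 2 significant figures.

Differences from MW-1: to MW-2 (Δx, Δy, Δh) = (140, -445, -1.6); to MW-3 = (80, -55, +0.1).
Determinant of the coordinate differences = 140·(-55) − 80·(-445) = 27900.
∂h/∂x = [(-1.6)·(-55) − (+0.1)·(-445)] / 27900 = +0.004749
∂h/∂y = [140·(+0.1) − 80·(-1.6)] / 27900 = +0.005090
|∇h| = √(0.004749² + 0.005090²) = 0.006961
Seepage velocity v = K·i/n = 4.4 × 0.006961 / 0.06 = 0.5105 m/day.
t = 250 / 0.5105 = 489.7 days.

490 days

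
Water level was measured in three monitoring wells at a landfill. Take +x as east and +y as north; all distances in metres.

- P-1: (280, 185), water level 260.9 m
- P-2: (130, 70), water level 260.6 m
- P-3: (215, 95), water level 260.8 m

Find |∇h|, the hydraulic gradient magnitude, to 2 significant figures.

With h = a·x + b·y + c and P-1 as origin, the differences give:
  (-150)·a + (-115)·b = -0.3
  (-65)·a + (-90)·b = -0.1
Eliminate b (×(-90) and ×(-115), subtract): 6025·a = 15.50 → a = ∂h/∂x = +0.002573
Back-substitute: b = ∂h/∂y = -0.0007469.
|∇h| = √(0.002573² + -0.0007469²) = 0.002679

0.0027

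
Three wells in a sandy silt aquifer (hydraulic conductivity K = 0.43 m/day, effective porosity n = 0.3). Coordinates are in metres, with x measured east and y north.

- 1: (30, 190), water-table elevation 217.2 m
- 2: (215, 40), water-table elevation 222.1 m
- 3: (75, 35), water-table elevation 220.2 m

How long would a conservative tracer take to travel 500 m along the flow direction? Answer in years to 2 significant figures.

Differences from 1: to 2 (Δx, Δy, Δh) = (185, -150, +4.9); to 3 = (45, -155, +3.0).
Determinant of the coordinate differences = 185·(-155) − 45·(-150) = -21925.
∂h/∂x = [(+4.9)·(-155) − (+3.0)·(-150)] / -21925 = +0.01412
∂h/∂y = [185·(+3.0) − 45·(+4.9)] / -21925 = -0.01526
|∇h| = √(0.01412² + -0.01526²) = 0.02079
Seepage velocity v = K·i/n = 0.43 × 0.02079 / 0.3 = 0.0298 m/day.
t = 500 / 0.0298 = 1.678e+04 days = 45.9 years.

46 years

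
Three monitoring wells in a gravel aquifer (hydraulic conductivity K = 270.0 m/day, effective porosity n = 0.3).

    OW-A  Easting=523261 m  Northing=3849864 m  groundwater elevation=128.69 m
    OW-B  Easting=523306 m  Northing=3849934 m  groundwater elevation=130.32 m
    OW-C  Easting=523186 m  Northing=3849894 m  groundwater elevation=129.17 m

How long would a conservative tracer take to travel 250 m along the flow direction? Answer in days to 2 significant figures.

13 days

Differences from OW-A: to OW-B (Δx, Δy, Δh) = (45, 70, +1.63); to OW-C = (-75, 30, +0.48).
Solve a·Δx + b·Δy = Δh: det = 45·30 − (-75)·70 = 6600.
∂h/∂x = [(+1.63)·30 − (+0.48)·70] / 6600 = +0.002318
∂h/∂y = [45·(+0.48) − (-75)·(+1.63)] / 6600 = +0.02180
|∇h| = √(0.002318² + 0.02180²) = 0.02192
Seepage velocity v = K·i/n = 270.0 × 0.02192 / 0.3 = 19.73 m/day.
t = 250 / 19.73 = 12.67 days.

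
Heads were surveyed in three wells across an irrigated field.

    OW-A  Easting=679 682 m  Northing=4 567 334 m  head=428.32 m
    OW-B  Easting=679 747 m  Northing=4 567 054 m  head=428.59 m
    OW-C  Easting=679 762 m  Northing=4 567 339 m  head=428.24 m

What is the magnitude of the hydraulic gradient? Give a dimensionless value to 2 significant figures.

Taking OW-A as reference: OW-B−OW-A = (65, -280, +0.27); OW-C−OW-A = (80, 5, -0.08).
Solve a·Δx + b·Δy = Δh: det = 65·5 − 80·(-280) = 22725.
∂h/∂x = [(+0.27)·5 − (-0.08)·(-280)] / 22725 = -0.0009263
∂h/∂y = [65·(-0.08) − 80·(+0.27)] / 22725 = -0.001179
|∇h| = √(-0.0009263² + -0.001179²) = 0.001499

0.0015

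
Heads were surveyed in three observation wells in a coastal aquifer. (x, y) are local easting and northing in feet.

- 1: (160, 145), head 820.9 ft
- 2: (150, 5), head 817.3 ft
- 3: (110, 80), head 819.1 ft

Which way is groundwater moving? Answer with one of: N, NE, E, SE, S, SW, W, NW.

S

Taking 1 as reference: 2−1 = (-10, -140, -3.6); 3−1 = (-50, -65, -1.8).
Determinant of the coordinate differences = (-10)·(-65) − (-50)·(-140) = -6350.
∂h/∂x = [(-3.6)·(-65) − (-1.8)·(-140)] / -6350 = +0.002835
∂h/∂y = [(-10)·(-1.8) − (-50)·(-3.6)] / -6350 = +0.02551
Flow = −∇h = (-0.002835 east, -0.02551 north), which points south.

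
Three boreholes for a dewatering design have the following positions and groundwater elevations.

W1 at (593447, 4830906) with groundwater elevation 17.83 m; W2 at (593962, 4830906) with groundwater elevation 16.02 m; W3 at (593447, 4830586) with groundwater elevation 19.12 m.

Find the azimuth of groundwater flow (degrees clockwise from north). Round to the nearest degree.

041°

∂h/∂x = (16.02 − 17.83) / (593962 − 593447) = -0.003515
∂h/∂y = (19.12 − 17.83) / (4830586 − 4830906) = -0.004031
Flow direction (−∇h) has components (+0.003515 E, +0.004031 N).
Azimuth = atan2(E, N) = atan2(+0.003515, +0.004031) = 41.1° ≈ 041°.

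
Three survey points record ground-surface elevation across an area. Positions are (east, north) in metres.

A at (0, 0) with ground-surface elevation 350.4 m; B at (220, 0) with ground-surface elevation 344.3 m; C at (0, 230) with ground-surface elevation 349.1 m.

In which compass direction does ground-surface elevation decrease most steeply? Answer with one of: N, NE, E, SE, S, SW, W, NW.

E

∂z/∂x = (344.3 − 350.4) / (220 − 0) = -0.02773
∂z/∂y = (349.1 − 350.4) / (230 − 0) = -0.005652
Steepest decrease is along −∇f = (+0.02773 E, +0.005652 N) → east.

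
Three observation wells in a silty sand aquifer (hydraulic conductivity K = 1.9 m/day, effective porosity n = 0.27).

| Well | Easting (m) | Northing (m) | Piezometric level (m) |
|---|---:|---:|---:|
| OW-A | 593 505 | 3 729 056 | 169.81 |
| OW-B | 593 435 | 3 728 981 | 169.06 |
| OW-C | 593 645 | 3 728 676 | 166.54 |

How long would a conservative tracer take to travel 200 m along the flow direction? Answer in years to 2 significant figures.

8.6 years

Taking OW-A as reference: OW-B−OW-A = (-70, -75, -0.75); OW-C−OW-A = (140, -380, -3.27).
Solve a·Δx + b·Δy = Δh: det = (-70)·(-380) − 140·(-75) = 37100.
∂h/∂x = [(-0.75)·(-380) − (-3.27)·(-75)] / 37100 = +0.001071
∂h/∂y = [(-70)·(-3.27) − 140·(-0.75)] / 37100 = +0.009000
|∇h| = √(0.001071² + 0.009000²) = 0.009064
Seepage velocity v = K·i/n = 1.9 × 0.009064 / 0.27 = 0.06378 m/day.
t = 200 / 0.06378 = 3136 days = 8.59 years.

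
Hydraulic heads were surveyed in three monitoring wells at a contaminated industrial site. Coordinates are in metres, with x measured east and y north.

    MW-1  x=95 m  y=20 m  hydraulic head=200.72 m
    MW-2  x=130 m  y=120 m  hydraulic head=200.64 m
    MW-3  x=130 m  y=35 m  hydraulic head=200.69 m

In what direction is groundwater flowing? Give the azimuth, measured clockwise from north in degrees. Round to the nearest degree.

046°

With h = a·x + b·y + c and MW-1 as origin, the differences give:
  35·a + 100·b = -0.08
  35·a + 15·b = -0.03
Eliminate b (×15 and ×100, subtract): -2975·a = 1.800 → a = ∂h/∂x = -0.0006050
Back-substitute: b = ∂h/∂y = -0.0005882.
Flow direction (−∇h) has components (+0.0006050 E, +0.0005882 N).
Azimuth = atan2(E, N) = atan2(+0.0006050, +0.0005882) = 45.8° ≈ 046°.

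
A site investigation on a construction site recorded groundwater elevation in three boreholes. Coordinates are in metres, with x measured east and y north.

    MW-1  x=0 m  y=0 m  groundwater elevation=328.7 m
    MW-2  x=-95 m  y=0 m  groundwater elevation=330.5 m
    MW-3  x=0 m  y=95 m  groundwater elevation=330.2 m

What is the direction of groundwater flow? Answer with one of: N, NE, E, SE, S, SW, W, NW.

SE

∂h/∂x = (330.5 − 328.7) / (-95 − 0) = -0.01895
∂h/∂y = (330.2 − 328.7) / (95 − 0) = +0.01579
Flow = −∇h = (+0.01895 east, -0.01579 north), which points southeast.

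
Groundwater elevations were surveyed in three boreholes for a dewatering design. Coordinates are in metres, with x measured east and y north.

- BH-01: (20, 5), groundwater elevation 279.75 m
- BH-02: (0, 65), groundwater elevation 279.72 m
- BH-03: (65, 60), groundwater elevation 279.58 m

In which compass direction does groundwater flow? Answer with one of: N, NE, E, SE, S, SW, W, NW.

NE

Differences from BH-01: to BH-02 (Δx, Δy, Δh) = (-20, 60, -0.03); to BH-03 = (45, 55, -0.17).
Solve a·Δx + b·Δy = Δh: det = (-20)·55 − 45·60 = -3800.
∂h/∂x = [(-0.03)·55 − (-0.17)·60] / -3800 = -0.002250
∂h/∂y = [(-20)·(-0.17) − 45·(-0.03)] / -3800 = -0.001250
Flow = −∇h = (+0.002250 east, +0.001250 north), which points northeast.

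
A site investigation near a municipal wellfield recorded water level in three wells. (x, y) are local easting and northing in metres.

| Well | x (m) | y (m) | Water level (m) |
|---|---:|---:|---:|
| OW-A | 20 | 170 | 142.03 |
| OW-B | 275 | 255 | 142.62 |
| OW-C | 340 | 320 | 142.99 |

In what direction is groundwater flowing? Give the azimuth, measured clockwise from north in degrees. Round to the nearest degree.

187°

With h = a·x + b·y + c and OW-A as origin, the differences give:
  255·a + 85·b = +0.59
  320·a + 150·b = +0.96
Eliminate b (×150 and ×85, subtract): 11050·a = 6.900 → a = ∂h/∂x = +0.0006244
Back-substitute: b = ∂h/∂y = +0.005068.
Flow direction (−∇h) has components (-0.0006244 E, -0.005068 N).
Azimuth = atan2(E, N) = atan2(-0.0006244, -0.005068) = 187.0° ≈ 187°.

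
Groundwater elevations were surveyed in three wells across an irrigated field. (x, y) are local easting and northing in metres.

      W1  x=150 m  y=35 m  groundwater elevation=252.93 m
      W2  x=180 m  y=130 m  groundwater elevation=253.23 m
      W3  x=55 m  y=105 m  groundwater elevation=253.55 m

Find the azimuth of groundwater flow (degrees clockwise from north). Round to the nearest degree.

141°

Differences from W1: to W2 (Δx, Δy, Δh) = (30, 95, +0.30); to W3 = (-95, 70, +0.62).
Solve a·Δx + b·Δy = Δh: det = 30·70 − (-95)·95 = 11125.
∂h/∂x = [(+0.30)·70 − (+0.62)·95] / 11125 = -0.003407
∂h/∂y = [30·(+0.62) − (-95)·(+0.30)] / 11125 = +0.004234
Flow direction (−∇h) has components (+0.003407 E, -0.004234 N).
Azimuth = atan2(E, N) = atan2(+0.003407, -0.004234) = 141.2° ≈ 141°.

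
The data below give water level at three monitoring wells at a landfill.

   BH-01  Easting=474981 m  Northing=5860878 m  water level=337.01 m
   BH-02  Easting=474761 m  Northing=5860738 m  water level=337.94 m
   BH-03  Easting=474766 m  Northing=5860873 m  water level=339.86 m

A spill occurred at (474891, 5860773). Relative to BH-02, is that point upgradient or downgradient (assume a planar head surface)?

downgradient

Three-point gradient (reference BH-01): Δ to BH-02 = (-220, -140, +0.93), Δ to BH-03 = (-215, -5, +2.85).
∂h/∂x = -0.01360, ∂h/∂y = +0.01473 (det = -29000).
Head at (474891, 5860773) = 337.01 + (-0.01360)·(-90) + (+0.01473)·(-105) = 336.69 m.
That is lower than the 337.94 m at BH-02, so the point is downgradient.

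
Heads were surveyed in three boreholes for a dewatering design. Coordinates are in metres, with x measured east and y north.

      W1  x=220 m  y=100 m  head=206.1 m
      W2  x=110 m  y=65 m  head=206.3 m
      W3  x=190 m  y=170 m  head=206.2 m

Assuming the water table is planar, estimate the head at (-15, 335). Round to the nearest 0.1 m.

Differences from W1: to W2 (Δx, Δy, Δh) = (-110, -35, +0.2); to W3 = (-30, 70, +0.1).
Solve a·Δx + b·Δy = Δh: det = (-110)·70 − (-30)·(-35) = -8750.
∂h/∂x = [(+0.2)·70 − (+0.1)·(-35)] / -8750 = -0.002000
∂h/∂y = [(-110)·(+0.1) − (-30)·(+0.2)] / -8750 = +0.0005714
h(-15, 335) = 206.1 + (-0.002000)·(-235) + (+0.0005714)·(235) = 206.1 +0.470 +0.134 = 206.704 m.

206.7 m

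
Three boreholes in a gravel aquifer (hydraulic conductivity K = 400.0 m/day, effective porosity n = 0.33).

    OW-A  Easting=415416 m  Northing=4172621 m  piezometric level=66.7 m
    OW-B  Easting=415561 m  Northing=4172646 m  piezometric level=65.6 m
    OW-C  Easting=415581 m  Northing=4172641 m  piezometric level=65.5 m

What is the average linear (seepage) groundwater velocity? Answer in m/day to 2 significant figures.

With h = a·x + b·y + c and OW-A as origin, the differences give:
  145·a + 25·b = -1.1
  165·a + 20·b = -1.2
Eliminate b (×20 and ×25, subtract): -1225·a = 8.00 → a = ∂h/∂x = -0.006531
Back-substitute: b = ∂h/∂y = -0.006122.
|∇h| = √(-0.006531² + -0.006122²) = 0.008952
Seepage velocity v = K·i/n = 400.0 × 0.008952 / 0.33 = 10.85 m/day.

11 m/day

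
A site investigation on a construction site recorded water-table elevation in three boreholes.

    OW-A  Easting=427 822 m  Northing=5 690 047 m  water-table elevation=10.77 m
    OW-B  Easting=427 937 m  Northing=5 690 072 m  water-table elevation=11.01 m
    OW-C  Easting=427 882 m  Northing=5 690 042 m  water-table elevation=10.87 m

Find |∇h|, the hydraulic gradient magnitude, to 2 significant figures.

Differences from OW-A: to OW-B (Δx, Δy, Δh) = (115, 25, +0.24); to OW-C = (60, -5, +0.10).
Determinant of the coordinate differences = 115·(-5) − 60·25 = -2075.
∂h/∂x = [(+0.24)·(-5) − (+0.10)·25] / -2075 = +0.001783
∂h/∂y = [115·(+0.10) − 60·(+0.24)] / -2075 = +0.001398
|∇h| = √(0.001783² + 0.001398²) = 0.002266

0.0023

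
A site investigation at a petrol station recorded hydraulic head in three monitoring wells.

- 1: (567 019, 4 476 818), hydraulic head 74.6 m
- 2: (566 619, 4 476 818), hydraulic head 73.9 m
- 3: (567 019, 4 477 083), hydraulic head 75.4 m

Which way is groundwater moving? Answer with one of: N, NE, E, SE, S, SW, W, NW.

SW

∂h/∂x = (73.9 − 74.6) / (566619 − 567019) = +0.001750
∂h/∂y = (75.4 − 74.6) / (4477083 − 4476818) = +0.003019
Flow = −∇h = (-0.001750 east, -0.003019 north), which points southwest.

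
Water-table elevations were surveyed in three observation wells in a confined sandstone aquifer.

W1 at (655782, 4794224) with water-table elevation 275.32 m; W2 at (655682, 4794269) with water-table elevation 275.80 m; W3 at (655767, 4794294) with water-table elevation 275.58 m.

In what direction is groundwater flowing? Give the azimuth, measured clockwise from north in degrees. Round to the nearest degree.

Differences from W1: to W2 (Δx, Δy, Δh) = (-100, 45, +0.48); to W3 = (-15, 70, +0.26).
Determinant of the coordinate differences = (-100)·70 − (-15)·45 = -6325.
∂h/∂x = [(+0.48)·70 − (+0.26)·45] / -6325 = -0.003462
∂h/∂y = [(-100)·(+0.26) − (-15)·(+0.48)] / -6325 = +0.002972
Flow direction (−∇h) has components (+0.003462 E, -0.002972 N).
Azimuth = atan2(E, N) = atan2(+0.003462, -0.002972) = 130.6° ≈ 131°.

131°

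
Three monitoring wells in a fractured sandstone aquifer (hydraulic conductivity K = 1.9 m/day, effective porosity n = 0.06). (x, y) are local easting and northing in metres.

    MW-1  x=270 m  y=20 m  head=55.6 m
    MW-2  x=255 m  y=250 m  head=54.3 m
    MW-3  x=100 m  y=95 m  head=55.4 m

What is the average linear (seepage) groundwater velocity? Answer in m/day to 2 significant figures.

0.19 m/day

With h = a·x + b·y + c and MW-1 as origin, the differences give:
  (-15)·a + 230·b = -1.3
  (-170)·a + 75·b = -0.2
Eliminate b (×75 and ×230, subtract): 37975·a = -51.50 → a = ∂h/∂x = -0.001356
Back-substitute: b = ∂h/∂y = -0.005741.
|∇h| = √(-0.001356² + -0.005741²) = 0.005899
Seepage velocity v = K·i/n = 1.9 × 0.005899 / 0.06 = 0.1868 m/day.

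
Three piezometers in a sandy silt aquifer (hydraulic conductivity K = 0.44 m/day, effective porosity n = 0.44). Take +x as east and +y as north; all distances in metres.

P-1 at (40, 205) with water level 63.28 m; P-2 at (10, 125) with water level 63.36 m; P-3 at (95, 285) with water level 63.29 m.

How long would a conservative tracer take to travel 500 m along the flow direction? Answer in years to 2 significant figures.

With h = a·x + b·y + c and P-1 as origin, the differences give:
  (-30)·a + (-80)·b = +0.08
  55·a + 80·b = +0.01
Eliminate b (×80 and ×(-80), subtract): 2000·a = 7.200 → a = ∂h/∂x = +0.003600
Back-substitute: b = ∂h/∂y = -0.002350.
|∇h| = √(0.003600² + -0.002350²) = 0.004299
Seepage velocity v = K·i/n = 0.44 × 0.004299 / 0.44 = 0.004299 m/day.
t = 500 / 0.004299 = 1.163e+05 days = 318 years.

320 years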